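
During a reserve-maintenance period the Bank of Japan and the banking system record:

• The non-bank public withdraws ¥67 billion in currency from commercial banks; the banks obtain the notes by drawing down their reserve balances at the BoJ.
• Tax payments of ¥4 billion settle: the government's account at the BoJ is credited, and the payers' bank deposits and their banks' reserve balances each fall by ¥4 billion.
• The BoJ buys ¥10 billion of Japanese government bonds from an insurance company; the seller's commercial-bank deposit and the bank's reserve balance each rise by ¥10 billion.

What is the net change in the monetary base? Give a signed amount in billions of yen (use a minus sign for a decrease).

Currency withdrawal ¥67 billion: just a shift between currency and reserves — both are base money → 0.
Government account inflow ¥4 billion: reserves shift to a non-base liability → −¥4B.
Asset purchase (from non-banks) ¥10 billion: BoJ balance sheet expands → +¥10B.
Net: 0 − 4 + 10 = +¥6 billion.

+¥6 billion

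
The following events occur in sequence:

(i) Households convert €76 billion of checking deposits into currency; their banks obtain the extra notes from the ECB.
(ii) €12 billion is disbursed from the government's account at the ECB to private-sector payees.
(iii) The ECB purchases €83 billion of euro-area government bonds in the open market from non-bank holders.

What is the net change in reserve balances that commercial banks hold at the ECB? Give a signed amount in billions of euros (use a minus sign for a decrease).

ECB balance sheet:
  Assets:      Securities +€83B
  Liabilities: Bank reserves +€19B, Currency in circulation +€76B, Government deposits −€12B
Commercial banking system:
  Assets:      Reserves at CB +€19B
  Liabilities: Checkable deposits +€19B
So the change in reserve balances that commercial banks hold at the ECB is +€19 billion.

+€19 billion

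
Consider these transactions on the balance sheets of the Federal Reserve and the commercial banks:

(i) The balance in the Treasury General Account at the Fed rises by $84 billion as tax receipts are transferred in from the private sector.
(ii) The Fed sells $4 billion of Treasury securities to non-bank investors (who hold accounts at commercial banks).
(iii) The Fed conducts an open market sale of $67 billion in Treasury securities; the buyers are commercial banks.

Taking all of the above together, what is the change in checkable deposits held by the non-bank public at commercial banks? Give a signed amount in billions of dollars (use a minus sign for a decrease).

-$88 billion

Government account inflow $84 billion: non-bank counterparties' bank balances fall → −$84B.
Asset sale (to non-banks) $4 billion: non-bank counterparties' bank balances fall → −$4B.
OMO sale (to banks) $67 billion: the counterparty is a bank, so public deposits are unchanged → 0.
Net: −84 − 4 + 0 = -$88 billion.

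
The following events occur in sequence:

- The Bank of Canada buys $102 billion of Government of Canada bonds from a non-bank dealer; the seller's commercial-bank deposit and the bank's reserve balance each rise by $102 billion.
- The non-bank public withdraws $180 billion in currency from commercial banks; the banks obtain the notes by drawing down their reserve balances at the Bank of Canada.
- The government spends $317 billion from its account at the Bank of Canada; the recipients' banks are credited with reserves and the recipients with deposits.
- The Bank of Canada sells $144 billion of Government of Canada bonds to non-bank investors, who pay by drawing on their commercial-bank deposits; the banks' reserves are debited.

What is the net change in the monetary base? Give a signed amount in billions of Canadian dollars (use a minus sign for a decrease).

Asset purchase (from non-banks) $102 billion: Bank of Canada balance sheet expands → +$102B.
Currency withdrawal $180 billion: just a shift between currency and reserves — both are base money → 0.
Government spending $317 billion: a non-base liability converts back to reserves → +$317B.
Asset sale (to non-banks) $144 billion: Bank of Canada balance sheet contracts → −$144B.
Net: 102 + 0 + 317 − 144 = +$275 billion.

+$275 billion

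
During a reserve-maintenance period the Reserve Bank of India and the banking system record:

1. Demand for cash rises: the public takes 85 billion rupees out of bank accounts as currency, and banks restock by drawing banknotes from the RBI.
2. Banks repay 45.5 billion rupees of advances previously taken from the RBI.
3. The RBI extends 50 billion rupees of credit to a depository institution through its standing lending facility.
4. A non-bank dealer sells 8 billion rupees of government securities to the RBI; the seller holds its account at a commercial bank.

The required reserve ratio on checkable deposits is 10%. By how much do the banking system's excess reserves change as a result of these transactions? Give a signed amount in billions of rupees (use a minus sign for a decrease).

-64.8 billion

Currency withdrawal 85 billion rupees: reserves −85B, deposits −85B.
Discount-window repayment 45.5 billion rupees: reserves −45.5B, deposits 0.
Discount-window loan 50 billion rupees: reserves +50B, deposits 0.
Asset purchase (from non-banks) 8 billion rupees: reserves +8B, deposits +8B.
Totals: Δreserves = −72.5B, Δdeposits = −77B.
Δrequired reserves = 10% × −77B = −7.7B.
Δexcess reserves = Δreserves − Δrequired = −72.5B − (−7.7B) = -64.8 billion.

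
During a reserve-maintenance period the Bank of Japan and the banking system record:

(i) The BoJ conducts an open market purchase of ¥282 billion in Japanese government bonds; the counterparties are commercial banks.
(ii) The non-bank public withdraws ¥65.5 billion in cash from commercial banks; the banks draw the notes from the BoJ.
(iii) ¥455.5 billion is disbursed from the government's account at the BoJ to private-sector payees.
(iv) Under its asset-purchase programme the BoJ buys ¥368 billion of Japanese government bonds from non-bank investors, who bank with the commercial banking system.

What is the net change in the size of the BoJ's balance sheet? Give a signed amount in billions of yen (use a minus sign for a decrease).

+¥650 billion

OMO purchase (from banks) ¥282 billion: a BoJ asset is acquired → +¥282B.
Currency withdrawal ¥65.5 billion: only the composition of liabilities changes → 0.
Government spending ¥455.5 billion: only the composition of liabilities changes → 0.
Asset purchase (from non-banks) ¥368 billion: a BoJ asset is acquired → +¥368B.
Net: 282 + 0 + 0 + 368 = +¥650 billion.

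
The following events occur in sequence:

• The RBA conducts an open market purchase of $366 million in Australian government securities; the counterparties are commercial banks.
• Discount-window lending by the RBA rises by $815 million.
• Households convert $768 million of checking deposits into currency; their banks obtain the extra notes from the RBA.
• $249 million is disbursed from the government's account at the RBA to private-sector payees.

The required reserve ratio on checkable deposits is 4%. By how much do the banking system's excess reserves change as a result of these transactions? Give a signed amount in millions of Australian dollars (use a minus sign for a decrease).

OMO purchase (from banks) $366 million: reserves +$366M, deposits 0.
Discount-window loan $815 million: reserves +$815M, deposits 0.
Currency withdrawal $768 million: reserves −$768M, deposits −$768M.
Government spending $249 million: reserves +$249M, deposits +$249M.
Totals: Δreserves = +$662M, Δdeposits = −$519M.
Δrequired reserves = 4% × −$519M = −$20.76M.
Δexcess reserves = Δreserves − Δrequired = +$662M − (−$20.76M) = +$682.76 million.

+$682.76 million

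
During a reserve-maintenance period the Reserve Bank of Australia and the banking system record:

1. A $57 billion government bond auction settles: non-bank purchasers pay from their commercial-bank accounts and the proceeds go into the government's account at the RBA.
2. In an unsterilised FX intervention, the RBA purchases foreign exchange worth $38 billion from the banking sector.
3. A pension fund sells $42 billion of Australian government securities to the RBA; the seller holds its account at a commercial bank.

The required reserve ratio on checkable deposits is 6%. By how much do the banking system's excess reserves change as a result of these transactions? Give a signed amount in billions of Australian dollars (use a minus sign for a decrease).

Government account inflow $57 billion: reserves −$57B, deposits −$57B.
FX purchase $38 billion: reserves +$38B, deposits 0.
Asset purchase (from non-banks) $42 billion: reserves +$42B, deposits +$42B.
Totals: Δreserves = +$23B, Δdeposits = −$15B.
Δrequired reserves = 6% × −$15B = −$0.9B.
Δexcess reserves = Δreserves − Δrequired = +$23B − (−$0.9B) = +$23.9 billion.

+$23.9 billion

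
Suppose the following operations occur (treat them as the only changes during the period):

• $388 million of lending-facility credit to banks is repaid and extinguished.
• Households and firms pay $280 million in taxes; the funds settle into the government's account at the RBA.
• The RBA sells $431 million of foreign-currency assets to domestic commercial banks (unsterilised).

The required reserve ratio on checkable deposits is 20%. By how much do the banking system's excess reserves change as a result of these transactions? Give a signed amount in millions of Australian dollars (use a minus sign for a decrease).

-$1043 million

Discount-window repayment $388 million: reserves −$388M, deposits 0.
Government account inflow $280 million: reserves −$280M, deposits −$280M.
FX sale $431 million: reserves −$431M, deposits 0.
Totals: Δreserves = −$1099M, Δdeposits = −$280M.
Δrequired reserves = 20% × −$280M = −$56M.
Δexcess reserves = Δreserves − Δrequired = −$1099M − (−$56M) = -$1043 million.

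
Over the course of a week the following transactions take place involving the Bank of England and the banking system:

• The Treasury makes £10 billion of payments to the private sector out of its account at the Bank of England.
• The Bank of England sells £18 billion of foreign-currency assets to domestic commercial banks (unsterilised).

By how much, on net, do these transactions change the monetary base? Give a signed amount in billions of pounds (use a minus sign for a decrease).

Government spending £10 billion: a non-base liability converts back to reserves → +£10B.
FX sale £18 billion: Bank of England balance sheet contracts → −£18B.
Net: 10 − 18 = -£8 billion.

-£8 billion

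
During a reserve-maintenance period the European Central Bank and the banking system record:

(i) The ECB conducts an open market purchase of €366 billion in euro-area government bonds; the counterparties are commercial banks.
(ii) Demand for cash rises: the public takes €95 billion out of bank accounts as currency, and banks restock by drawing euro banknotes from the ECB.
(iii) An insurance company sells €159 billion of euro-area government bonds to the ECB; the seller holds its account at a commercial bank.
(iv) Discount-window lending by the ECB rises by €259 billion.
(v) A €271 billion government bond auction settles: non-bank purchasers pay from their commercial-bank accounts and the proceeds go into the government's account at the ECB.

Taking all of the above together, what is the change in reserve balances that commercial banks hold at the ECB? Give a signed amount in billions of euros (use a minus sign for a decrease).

ECB balance sheet:
  Assets:      Securities +€525B, Loans to banks +€259B
  Liabilities: Bank reserves +€418B, Currency in circulation +€95B, Government deposits +€271B
Commercial banking system:
  Assets:      Reserves at CB +€418B, Securities −€366B
  Liabilities: Checkable deposits −€207B, Borrowings from CB +€259B
So the change in reserve balances that commercial banks hold at the ECB is +€418 billion.

+€418 billion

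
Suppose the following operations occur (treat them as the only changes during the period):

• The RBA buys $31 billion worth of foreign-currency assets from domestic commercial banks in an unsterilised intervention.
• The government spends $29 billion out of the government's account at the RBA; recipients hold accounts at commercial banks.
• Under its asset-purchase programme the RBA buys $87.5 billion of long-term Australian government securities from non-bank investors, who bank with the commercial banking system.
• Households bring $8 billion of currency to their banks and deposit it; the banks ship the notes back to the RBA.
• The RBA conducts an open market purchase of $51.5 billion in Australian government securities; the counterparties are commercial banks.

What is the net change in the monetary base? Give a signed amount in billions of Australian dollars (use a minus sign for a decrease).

+$199 billion

FX purchase $31 billion: RBA balance sheet expands → +$31B.
Government spending $29 billion: a non-base liability converts back to reserves → +$29B.
Asset purchase (from non-banks) $87.5 billion: RBA balance sheet expands → +$87.5B.
Currency deposit $8 billion: just a shift between currency and reserves — both are base money → 0.
OMO purchase (from banks) $51.5 billion: RBA balance sheet expands → +$51.5B.
Net: 31 + 29 + 87.5 + 0 + 51.5 = +$199 billion.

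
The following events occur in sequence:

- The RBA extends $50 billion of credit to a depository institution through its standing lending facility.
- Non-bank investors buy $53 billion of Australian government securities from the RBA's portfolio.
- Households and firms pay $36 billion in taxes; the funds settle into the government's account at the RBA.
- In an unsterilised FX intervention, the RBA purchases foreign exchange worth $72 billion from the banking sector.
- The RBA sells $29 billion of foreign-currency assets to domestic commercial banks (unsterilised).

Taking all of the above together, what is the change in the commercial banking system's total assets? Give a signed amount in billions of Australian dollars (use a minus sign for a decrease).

Discount-window loan $50 billion: bank balance sheets expand → +$50B.
Asset sale (to non-banks) $53 billion: bank balance sheets shrink → −$53B.
Government account inflow $36 billion: bank balance sheets shrink → −$36B.
FX purchase $72 billion: just an asset swap on bank balance sheets → 0.
FX sale $29 billion: just an asset swap on bank balance sheets → 0.
Net: 50 − 53 − 36 + 0 + 0 = -$39 billion.

-$39 billion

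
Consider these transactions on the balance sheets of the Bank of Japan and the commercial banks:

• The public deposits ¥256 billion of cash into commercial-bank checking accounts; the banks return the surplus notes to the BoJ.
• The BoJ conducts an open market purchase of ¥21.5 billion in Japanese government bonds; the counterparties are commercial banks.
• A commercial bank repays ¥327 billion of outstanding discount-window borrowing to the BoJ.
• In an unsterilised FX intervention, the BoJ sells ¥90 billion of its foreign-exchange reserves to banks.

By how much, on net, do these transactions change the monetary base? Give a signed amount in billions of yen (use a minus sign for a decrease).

-¥395.5 billion

Currency deposit ¥256 billion: just a shift between currency and reserves — both are base money → 0.
OMO purchase (from banks) ¥21.5 billion: BoJ balance sheet expands → +¥21.5B.
Discount-window repayment ¥327 billion: BoJ balance sheet contracts → −¥327B.
FX sale ¥90 billion: BoJ balance sheet contracts → −¥90B.
Net: 0 + 21.5 − 327 − 90 = -¥395.5 billion.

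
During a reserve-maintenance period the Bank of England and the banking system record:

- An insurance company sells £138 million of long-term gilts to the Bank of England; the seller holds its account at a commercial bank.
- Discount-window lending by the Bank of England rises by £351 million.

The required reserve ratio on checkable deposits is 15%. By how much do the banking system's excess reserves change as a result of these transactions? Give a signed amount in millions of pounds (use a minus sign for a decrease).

+£468.3 million

Asset purchase (from non-banks) £138 million: reserves +£138M, deposits +£138M.
Discount-window loan £351 million: reserves +£351M, deposits 0.
Totals: Δreserves = +£489M, Δdeposits = +£138M.
Δrequired reserves = 15% × +£138M = +£20.7M.
Δexcess reserves = Δreserves − Δrequired = +£489M − (+£20.7M) = +£468.3 million.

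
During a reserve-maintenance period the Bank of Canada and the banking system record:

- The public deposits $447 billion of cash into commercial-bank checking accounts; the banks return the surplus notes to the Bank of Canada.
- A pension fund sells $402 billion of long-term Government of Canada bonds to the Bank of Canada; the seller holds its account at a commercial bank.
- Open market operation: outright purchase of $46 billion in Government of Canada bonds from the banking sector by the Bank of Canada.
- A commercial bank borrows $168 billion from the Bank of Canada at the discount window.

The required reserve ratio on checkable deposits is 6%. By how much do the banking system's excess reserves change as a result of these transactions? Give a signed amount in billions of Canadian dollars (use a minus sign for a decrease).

Currency deposit $447 billion: reserves +$447B, deposits +$447B.
Asset purchase (from non-banks) $402 billion: reserves +$402B, deposits +$402B.
OMO purchase (from banks) $46 billion: reserves +$46B, deposits 0.
Discount-window loan $168 billion: reserves +$168B, deposits 0.
Totals: Δreserves = +$1063B, Δdeposits = +$849B.
Δrequired reserves = 6% × +$849B = +$50.94B.
Δexcess reserves = Δreserves − Δrequired = +$1063B − (+$50.94B) = +$1012.06 billion.

+$1012.06 billion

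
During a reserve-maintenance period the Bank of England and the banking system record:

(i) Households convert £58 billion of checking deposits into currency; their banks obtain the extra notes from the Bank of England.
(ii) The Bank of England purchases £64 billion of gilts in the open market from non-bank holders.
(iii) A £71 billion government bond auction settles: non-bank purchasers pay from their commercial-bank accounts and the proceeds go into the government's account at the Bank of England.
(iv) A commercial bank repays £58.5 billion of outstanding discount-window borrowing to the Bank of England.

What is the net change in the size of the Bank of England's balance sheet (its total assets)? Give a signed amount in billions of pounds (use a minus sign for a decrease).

+£5.5 billion

Currency withdrawal £58 billion: only the composition of liabilities changes → 0.
Asset purchase (from non-banks) £64 billion: a Bank of England asset is acquired → +£64B.
Government account inflow £71 billion: only the composition of liabilities changes → 0.
Discount-window repayment £58.5 billion: a Bank of England asset is shed → −£58.5B.
Net: 0 + 64 + 0 − 58.5 = +£5.5 billion.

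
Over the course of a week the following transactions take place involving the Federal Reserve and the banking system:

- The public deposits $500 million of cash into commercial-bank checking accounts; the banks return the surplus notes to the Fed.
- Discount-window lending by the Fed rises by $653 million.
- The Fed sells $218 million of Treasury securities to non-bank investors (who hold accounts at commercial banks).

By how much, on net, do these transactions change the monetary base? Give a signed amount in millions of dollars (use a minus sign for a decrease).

Fed balance sheet:
  Assets:      Securities −$218M, Loans to banks +$653M
  Liabilities: Bank reserves +$935M, Currency in circulation −$500M
Monetary base = currency + reserves: −$500M + (+$935M) = +$435 million.

+$435 million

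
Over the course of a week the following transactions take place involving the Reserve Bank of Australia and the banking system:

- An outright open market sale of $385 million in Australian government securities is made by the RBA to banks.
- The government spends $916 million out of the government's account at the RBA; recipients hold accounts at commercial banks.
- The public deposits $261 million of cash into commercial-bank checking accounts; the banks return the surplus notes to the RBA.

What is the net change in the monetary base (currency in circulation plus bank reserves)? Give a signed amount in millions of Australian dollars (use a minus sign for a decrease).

RBA balance sheet:
  Assets:      Securities −$385M
  Liabilities: Bank reserves +$792M, Currency in circulation −$261M, Government deposits −$916M
Monetary base = currency + reserves: −$261M + (+$792M) = +$531 million.

+$531 million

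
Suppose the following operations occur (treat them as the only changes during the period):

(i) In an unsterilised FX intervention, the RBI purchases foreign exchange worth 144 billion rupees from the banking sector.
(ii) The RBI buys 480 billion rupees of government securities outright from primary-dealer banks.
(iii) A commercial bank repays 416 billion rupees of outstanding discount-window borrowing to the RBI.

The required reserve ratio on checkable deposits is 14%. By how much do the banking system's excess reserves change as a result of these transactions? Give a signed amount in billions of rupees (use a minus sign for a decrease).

FX purchase 144 billion rupees: reserves +144B, deposits 0.
OMO purchase (from banks) 480 billion rupees: reserves +480B, deposits 0.
Discount-window repayment 416 billion rupees: reserves −416B, deposits 0.
Totals: Δreserves = +208B, Δdeposits = 0.
Δrequired reserves = 14% × 0 = 0.
Δexcess reserves = Δreserves − Δrequired = +208B − (0) = +208 billion.

+208 billion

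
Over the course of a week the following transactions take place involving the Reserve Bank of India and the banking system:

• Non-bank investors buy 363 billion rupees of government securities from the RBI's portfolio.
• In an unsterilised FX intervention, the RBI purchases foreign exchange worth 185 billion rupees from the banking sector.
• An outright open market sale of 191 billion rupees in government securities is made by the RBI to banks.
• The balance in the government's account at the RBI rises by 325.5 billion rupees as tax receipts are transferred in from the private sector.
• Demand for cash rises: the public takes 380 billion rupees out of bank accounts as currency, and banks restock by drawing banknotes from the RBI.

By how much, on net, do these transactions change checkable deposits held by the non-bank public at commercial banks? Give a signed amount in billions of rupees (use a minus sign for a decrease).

-1068.5 billion

RBI balance sheet:
  Assets:      Securities −554B, Foreign assets +185B
  Liabilities: Bank reserves −1074.5B, Currency in circulation +380B, Government deposits +325.5B
Commercial banking system:
  Assets:      Reserves at CB −1074.5B, Securities +191B, Foreign assets −185B
  Liabilities: Checkable deposits −1068.5B
So the change in checkable deposits held by the non-bank public at commercial banks is -1068.5 billion.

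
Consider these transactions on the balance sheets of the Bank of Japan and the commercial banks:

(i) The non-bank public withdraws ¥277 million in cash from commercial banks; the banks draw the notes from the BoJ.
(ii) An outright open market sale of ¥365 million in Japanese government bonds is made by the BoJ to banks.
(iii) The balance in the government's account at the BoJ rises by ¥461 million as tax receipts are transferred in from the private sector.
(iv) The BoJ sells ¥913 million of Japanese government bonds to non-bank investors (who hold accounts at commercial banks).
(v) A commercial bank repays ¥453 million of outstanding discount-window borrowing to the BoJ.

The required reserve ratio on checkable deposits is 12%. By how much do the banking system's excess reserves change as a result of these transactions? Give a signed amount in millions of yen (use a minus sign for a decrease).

Currency withdrawal ¥277 million: reserves −¥277M, deposits −¥277M.
OMO sale (to banks) ¥365 million: reserves −¥365M, deposits 0.
Government account inflow ¥461 million: reserves −¥461M, deposits −¥461M.
Asset sale (to non-banks) ¥913 million: reserves −¥913M, deposits −¥913M.
Discount-window repayment ¥453 million: reserves −¥453M, deposits 0.
Totals: Δreserves = −¥2469M, Δdeposits = −¥1651M.
Δrequired reserves = 12% × −¥1651M = −¥198.12M.
Δexcess reserves = Δreserves − Δrequired = −¥2469M − (−¥198.12M) = -¥2270.88 million.

-¥2270.88 million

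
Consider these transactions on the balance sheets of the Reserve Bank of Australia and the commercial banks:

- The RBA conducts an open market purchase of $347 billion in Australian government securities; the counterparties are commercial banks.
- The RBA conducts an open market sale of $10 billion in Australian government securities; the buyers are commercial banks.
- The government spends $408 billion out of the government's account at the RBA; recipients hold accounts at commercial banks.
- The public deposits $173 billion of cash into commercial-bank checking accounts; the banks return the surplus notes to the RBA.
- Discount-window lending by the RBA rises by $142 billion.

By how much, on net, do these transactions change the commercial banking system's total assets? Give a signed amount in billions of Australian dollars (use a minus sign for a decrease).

OMO purchase (from banks) $347 billion: just an asset swap on bank balance sheets → 0.
OMO sale (to banks) $10 billion: just an asset swap on bank balance sheets → 0.
Government spending $408 billion: bank balance sheets expand → +$408B.
Currency deposit $173 billion: bank balance sheets expand → +$173B.
Discount-window loan $142 billion: bank balance sheets expand → +$142B.
Net: 0 + 0 + 408 + 173 + 142 = +$723 billion.

+$723 billion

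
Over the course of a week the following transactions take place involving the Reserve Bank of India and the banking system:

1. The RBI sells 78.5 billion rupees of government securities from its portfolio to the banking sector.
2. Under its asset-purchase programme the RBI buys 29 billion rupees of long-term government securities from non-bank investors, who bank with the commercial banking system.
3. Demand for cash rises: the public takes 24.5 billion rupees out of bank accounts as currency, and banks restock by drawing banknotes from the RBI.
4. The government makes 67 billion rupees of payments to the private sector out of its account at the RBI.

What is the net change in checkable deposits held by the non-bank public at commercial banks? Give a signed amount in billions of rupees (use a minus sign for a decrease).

+71.5 billion

RBI balance sheet:
  Assets:      Securities −49.5B
  Liabilities: Bank reserves −7B, Currency in circulation +24.5B, Government deposits −67B
Commercial banking system:
  Assets:      Reserves at CB −7B, Securities +78.5B
  Liabilities: Checkable deposits +71.5B
So the change in checkable deposits held by the non-bank public at commercial banks is +71.5 billion.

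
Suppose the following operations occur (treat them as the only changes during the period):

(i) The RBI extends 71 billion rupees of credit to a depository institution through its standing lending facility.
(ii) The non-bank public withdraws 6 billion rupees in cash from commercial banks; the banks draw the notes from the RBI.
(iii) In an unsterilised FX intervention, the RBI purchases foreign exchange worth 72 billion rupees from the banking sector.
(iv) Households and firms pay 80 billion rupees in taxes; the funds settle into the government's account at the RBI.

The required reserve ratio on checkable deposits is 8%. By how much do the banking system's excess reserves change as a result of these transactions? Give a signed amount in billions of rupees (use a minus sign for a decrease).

+63.88 billion

Discount-window loan 71 billion rupees: reserves +71B, deposits 0.
Currency withdrawal 6 billion rupees: reserves −6B, deposits −6B.
FX purchase 72 billion rupees: reserves +72B, deposits 0.
Government account inflow 80 billion rupees: reserves −80B, deposits −80B.
Totals: Δreserves = +57B, Δdeposits = −86B.
Δrequired reserves = 8% × −86B = −6.88B.
Δexcess reserves = Δreserves − Δrequired = +57B − (−6.88B) = +63.88 billion.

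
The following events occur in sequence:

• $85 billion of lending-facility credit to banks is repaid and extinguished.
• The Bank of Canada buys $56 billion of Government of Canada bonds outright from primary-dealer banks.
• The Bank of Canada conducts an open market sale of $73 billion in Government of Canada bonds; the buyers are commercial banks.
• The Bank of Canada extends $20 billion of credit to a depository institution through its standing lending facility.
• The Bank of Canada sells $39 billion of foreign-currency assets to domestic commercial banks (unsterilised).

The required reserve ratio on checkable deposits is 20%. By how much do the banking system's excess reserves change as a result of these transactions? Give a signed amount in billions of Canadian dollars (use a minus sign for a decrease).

-$121 billion

Discount-window repayment $85 billion: reserves −$85B, deposits 0.
OMO purchase (from banks) $56 billion: reserves +$56B, deposits 0.
OMO sale (to banks) $73 billion: reserves −$73B, deposits 0.
Discount-window loan $20 billion: reserves +$20B, deposits 0.
FX sale $39 billion: reserves −$39B, deposits 0.
Totals: Δreserves = −$121B, Δdeposits = 0.
Δrequired reserves = 20% × 0 = 0.
Δexcess reserves = Δreserves − Δrequired = −$121B − (0) = -$121 billion.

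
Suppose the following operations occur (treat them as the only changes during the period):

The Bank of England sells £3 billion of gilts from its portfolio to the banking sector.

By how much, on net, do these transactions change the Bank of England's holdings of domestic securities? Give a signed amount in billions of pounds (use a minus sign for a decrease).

OMO sale (to banks) £3 billion: securities removed from the Bank of England's portfolio → −£3B.

-£3 billion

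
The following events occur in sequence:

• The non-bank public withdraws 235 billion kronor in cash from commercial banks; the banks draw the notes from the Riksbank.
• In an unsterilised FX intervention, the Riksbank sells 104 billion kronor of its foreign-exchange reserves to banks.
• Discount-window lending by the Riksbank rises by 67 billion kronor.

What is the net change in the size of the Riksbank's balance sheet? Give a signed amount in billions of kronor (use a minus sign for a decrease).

Riksbank balance sheet:
  Assets:      Loans to banks +67B, Foreign assets −104B
  Liabilities: Bank reserves −272B, Currency in circulation +235B
Commercial banking system:
  Assets:      Reserves at CB −272B, Foreign assets +104B
  Liabilities: Checkable deposits −235B, Borrowings from CB +67B
Change in total Riksbank assets = -37 billion.

-37 billion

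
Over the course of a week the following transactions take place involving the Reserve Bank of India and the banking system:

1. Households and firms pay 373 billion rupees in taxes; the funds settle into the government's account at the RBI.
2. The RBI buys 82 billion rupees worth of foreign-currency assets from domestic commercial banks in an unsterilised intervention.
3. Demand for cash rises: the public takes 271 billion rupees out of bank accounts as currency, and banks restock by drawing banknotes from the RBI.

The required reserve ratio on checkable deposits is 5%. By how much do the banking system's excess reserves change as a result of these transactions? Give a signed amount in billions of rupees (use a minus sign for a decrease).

-529.8 billion

Government account inflow 373 billion rupees: reserves −373B, deposits −373B.
FX purchase 82 billion rupees: reserves +82B, deposits 0.
Currency withdrawal 271 billion rupees: reserves −271B, deposits −271B.
Totals: Δreserves = −562B, Δdeposits = −644B.
Δrequired reserves = 5% × −644B = −32.2B.
Δexcess reserves = Δreserves − Δrequired = −562B − (−32.2B) = -529.8 billion.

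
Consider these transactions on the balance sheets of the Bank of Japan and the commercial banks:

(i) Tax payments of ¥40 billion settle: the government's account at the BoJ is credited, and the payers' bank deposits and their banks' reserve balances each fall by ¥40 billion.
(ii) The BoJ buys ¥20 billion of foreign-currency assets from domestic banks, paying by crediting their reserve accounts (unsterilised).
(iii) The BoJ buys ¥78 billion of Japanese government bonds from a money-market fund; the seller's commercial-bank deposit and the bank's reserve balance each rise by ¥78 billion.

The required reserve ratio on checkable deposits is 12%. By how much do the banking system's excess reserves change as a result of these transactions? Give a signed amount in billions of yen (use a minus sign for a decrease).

+¥53.44 billion

Government account inflow ¥40 billion: reserves −¥40B, deposits −¥40B.
FX purchase ¥20 billion: reserves +¥20B, deposits 0.
Asset purchase (from non-banks) ¥78 billion: reserves +¥78B, deposits +¥78B.
Totals: Δreserves = +¥58B, Δdeposits = +¥38B.
Δrequired reserves = 12% × +¥38B = +¥4.56B.
Δexcess reserves = Δreserves − Δrequired = +¥58B − (+¥4.56B) = +¥53.44 billion.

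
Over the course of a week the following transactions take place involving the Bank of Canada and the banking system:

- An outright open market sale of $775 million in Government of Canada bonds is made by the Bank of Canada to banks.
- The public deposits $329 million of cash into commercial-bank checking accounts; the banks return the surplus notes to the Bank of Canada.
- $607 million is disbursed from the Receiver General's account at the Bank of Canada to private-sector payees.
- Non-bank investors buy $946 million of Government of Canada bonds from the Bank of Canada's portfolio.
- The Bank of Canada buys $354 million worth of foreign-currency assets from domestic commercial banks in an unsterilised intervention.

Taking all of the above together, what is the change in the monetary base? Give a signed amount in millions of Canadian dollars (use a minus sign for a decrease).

Bank of Canada balance sheet:
  Assets:      Securities −$1721M, Foreign assets +$354M
  Liabilities: Bank reserves −$431M, Currency in circulation −$329M, Government deposits −$607M
Monetary base = currency + reserves: −$329M + (−$431M) = -$760 million.

-$760 million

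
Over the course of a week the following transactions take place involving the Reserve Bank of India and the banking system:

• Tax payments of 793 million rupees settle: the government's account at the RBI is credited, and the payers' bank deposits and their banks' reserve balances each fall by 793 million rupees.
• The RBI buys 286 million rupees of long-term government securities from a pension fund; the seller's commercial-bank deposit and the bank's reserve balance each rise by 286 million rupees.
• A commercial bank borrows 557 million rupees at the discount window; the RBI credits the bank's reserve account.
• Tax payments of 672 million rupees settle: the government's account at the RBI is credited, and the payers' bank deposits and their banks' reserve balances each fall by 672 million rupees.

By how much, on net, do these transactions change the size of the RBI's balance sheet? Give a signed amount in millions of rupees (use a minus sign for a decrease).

Government account inflow 793 million rupees: only the composition of liabilities changes → 0.
Asset purchase (from non-banks) 286 million rupees: an RBI asset is acquired → +286M.
Discount-window loan 557 million rupees: an RBI asset is acquired → +557M.
Government account inflow 672 million rupees: only the composition of liabilities changes → 0.
Net: 0 + 286 + 557 + 0 = +843 million.

+843 million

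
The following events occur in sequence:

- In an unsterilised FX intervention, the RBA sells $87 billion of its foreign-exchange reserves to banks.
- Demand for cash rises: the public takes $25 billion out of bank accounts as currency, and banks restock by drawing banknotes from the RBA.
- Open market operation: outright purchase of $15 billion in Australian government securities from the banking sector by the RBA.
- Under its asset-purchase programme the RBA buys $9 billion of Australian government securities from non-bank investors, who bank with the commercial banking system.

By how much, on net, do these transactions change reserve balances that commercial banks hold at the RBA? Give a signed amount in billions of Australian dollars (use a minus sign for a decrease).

-$88 billion

RBA balance sheet:
  Assets:      Securities +$24B, Foreign assets −$87B
  Liabilities: Bank reserves −$88B, Currency in circulation +$25B
Commercial banking system:
  Assets:      Reserves at CB −$88B, Securities −$15B, Foreign assets +$87B
  Liabilities: Checkable deposits −$16B
So the change in reserve balances that commercial banks hold at the RBA is -$88 billion.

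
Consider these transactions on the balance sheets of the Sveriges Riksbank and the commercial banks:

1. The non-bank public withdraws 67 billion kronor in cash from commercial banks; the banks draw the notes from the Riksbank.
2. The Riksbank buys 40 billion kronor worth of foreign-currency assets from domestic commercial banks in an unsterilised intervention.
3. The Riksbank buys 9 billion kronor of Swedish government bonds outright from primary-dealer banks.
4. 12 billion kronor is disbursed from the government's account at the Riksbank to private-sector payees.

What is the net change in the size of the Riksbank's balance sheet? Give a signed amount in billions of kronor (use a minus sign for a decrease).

+49 billion

Currency withdrawal 67 billion kronor: only the composition of liabilities changes → 0.
FX purchase 40 billion kronor: a Riksbank asset is acquired → +40B.
OMO purchase (from banks) 9 billion kronor: a Riksbank asset is acquired → +9B.
Government spending 12 billion kronor: only the composition of liabilities changes → 0.
Net: 0 + 40 + 9 + 0 = +49 billion.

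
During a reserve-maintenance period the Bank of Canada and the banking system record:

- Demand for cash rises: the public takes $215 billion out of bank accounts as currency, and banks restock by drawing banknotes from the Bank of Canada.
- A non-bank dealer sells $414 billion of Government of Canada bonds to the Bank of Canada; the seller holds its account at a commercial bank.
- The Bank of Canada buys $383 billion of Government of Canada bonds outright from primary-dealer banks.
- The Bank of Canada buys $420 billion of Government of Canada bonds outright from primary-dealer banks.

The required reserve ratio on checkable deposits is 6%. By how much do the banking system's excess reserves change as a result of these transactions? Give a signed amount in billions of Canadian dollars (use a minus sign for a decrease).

Currency withdrawal $215 billion: reserves −$215B, deposits −$215B.
Asset purchase (from non-banks) $414 billion: reserves +$414B, deposits +$414B.
OMO purchase (from banks) $383 billion: reserves +$383B, deposits 0.
OMO purchase (from banks) $420 billion: reserves +$420B, deposits 0.
Totals: Δreserves = +$1002B, Δdeposits = +$199B.
Δrequired reserves = 6% × +$199B = +$11.94B.
Δexcess reserves = Δreserves − Δrequired = +$1002B − (+$11.94B) = +$990.06 billion.

+$990.06 billion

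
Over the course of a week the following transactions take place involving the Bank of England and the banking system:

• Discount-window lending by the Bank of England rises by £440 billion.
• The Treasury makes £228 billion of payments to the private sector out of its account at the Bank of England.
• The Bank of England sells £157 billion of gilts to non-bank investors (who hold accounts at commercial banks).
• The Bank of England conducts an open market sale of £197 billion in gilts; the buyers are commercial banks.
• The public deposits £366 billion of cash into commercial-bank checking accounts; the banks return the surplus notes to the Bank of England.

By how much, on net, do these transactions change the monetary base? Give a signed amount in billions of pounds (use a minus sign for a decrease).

Discount-window loan £440 billion: Bank of England balance sheet expands → +£440B.
Government spending £228 billion: a non-base liability converts back to reserves → +£228B.
Asset sale (to non-banks) £157 billion: Bank of England balance sheet contracts → −£157B.
OMO sale (to banks) £197 billion: Bank of England balance sheet contracts → −£197B.
Currency deposit £366 billion: just a shift between currency and reserves — both are base money → 0.
Net: 440 + 228 − 157 − 197 + 0 = +£314 billion.

+£314 billion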